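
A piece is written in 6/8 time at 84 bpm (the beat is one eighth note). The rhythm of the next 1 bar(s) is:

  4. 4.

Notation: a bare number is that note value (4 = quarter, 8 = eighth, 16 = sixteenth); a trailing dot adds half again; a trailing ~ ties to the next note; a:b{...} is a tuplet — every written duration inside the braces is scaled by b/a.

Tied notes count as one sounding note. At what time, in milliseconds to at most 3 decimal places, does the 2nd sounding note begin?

1. 0.0ms @ 0 + 2142.857ms (3)
2. 2142.857ms @ 3 + 2142.857ms (3)

note 2 onset = 3b = 2142.857ms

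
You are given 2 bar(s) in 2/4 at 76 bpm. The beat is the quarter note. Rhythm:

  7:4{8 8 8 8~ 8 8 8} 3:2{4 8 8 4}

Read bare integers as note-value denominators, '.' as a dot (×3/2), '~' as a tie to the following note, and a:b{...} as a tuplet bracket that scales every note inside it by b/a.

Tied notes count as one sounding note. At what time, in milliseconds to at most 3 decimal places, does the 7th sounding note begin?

1. 0.0ms @ 0 + 225.564ms (2/7)
2. 225.564ms @ 2/7 + 225.564ms (2/7)
3. 451.128ms @ 4/7 + 225.564ms (2/7)
4. 676.692ms @ 6/7 + 451.128ms (4/7)
5. 1127.82ms @ 10/7 + 225.564ms (2/7)
6. 1353.383ms @ 12/7 + 225.564ms (2/7)
7. 1578.947ms @ 2 + 526.316ms (2/3)
8. 2105.263ms @ 8/3 + 263.158ms (1/3)
9. 2368.421ms @ 3 + 263.158ms (1/3)
10. 2631.579ms @ 10/3 + 526.316ms (2/3)

note 7 onset = 2b = 1578.947ms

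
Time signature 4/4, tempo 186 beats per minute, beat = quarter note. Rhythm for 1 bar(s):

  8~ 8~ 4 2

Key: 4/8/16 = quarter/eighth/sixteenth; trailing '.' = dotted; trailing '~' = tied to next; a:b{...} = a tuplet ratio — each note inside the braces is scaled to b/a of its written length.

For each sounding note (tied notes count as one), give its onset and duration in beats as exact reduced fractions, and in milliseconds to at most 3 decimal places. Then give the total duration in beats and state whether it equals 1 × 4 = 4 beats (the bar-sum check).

1) 0.0ms=0b +645.161ms=2b
2) 645.161ms=2b +645.161ms=2b
Σ=4b of 4 (186bpm 4/4) — PASS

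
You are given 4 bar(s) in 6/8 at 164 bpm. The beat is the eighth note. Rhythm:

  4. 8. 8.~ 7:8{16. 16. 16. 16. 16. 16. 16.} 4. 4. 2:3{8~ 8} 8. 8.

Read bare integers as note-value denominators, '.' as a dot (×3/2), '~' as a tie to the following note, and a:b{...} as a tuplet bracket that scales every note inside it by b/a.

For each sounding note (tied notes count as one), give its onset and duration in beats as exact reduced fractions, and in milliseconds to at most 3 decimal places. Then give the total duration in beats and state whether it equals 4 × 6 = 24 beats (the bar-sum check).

1) 0.0ms=0b +1097.561ms=3b
2) 1097.561ms=3b +548.78ms=3/2b
3) 1646.341ms=9/2b +862.369ms=33/14b
4) 2508.711ms=48/7b +313.589ms=6/7b
5) 2822.3ms=54/7b +313.589ms=6/7b
6) 3135.889ms=60/7b +313.589ms=6/7b
7) 3449.477ms=66/7b +313.589ms=6/7b
8) 3763.066ms=72/7b +313.589ms=6/7b
9) 4076.655ms=78/7b +313.589ms=6/7b
10) 4390.244ms=12b +1097.561ms=3b
11) 5487.805ms=15b +1097.561ms=3b
12) 6585.366ms=18b +1097.561ms=3b
13) 7682.927ms=21b +548.78ms=3/2b
14) 8231.707ms=45/2b +548.78ms=3/2b
Σ=24b of 24 (164bpm 6/8) — PASS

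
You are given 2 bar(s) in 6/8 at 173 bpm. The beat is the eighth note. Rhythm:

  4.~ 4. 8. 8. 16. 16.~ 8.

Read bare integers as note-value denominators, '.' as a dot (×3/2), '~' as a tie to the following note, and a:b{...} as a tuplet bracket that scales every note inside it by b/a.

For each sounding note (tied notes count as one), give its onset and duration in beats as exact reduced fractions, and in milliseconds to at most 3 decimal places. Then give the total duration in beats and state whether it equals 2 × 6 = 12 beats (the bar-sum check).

1) 0.0ms=0b +2080.925ms=6b
2) 2080.925ms=6b +520.231ms=3/2b
3) 2601.156ms=15/2b +520.231ms=3/2b
4) 3121.387ms=9b +260.116ms=3/4b
5) 3381.503ms=39/4b +780.347ms=9/4b
Σ=12b of 12 (173bpm 6/8) — PASS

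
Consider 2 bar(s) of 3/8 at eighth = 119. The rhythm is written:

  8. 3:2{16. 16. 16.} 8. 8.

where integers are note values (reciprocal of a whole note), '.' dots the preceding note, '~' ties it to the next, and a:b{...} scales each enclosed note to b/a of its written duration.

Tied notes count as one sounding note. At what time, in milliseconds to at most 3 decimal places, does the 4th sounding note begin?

1. 0.0ms @ 0 + 756.303ms (3/2)
2. 756.303ms @ 3/2 + 252.101ms (1/2)
3. 1008.403ms @ 2 + 252.101ms (1/2)
4. 1260.504ms @ 5/2 + 252.101ms (1/2)
5. 1512.605ms @ 3 + 756.303ms (3/2)
6. 2268.908ms @ 9/2 + 756.303ms (3/2)

note 4 onset = 5/2b = 1260.504ms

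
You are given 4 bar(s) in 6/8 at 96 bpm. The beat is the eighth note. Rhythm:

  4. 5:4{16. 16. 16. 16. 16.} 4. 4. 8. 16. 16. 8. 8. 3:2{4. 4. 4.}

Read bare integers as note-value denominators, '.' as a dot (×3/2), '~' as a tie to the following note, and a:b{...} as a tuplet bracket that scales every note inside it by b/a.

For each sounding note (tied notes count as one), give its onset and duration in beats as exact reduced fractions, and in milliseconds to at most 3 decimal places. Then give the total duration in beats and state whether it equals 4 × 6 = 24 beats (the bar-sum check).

1) 0.0ms=0b +1875.0ms=3b
2) 1875.0ms=3b +375.0ms=3/5b
3) 2250.0ms=18/5b +375.0ms=3/5b
4) 2625.0ms=21/5b +375.0ms=3/5b
5) 3000.0ms=24/5b +375.0ms=3/5b
6) 3375.0ms=27/5b +375.0ms=3/5b
7) 3750.0ms=6b +1875.0ms=3b
8) 5625.0ms=9b +1875.0ms=3b
9) 7500.0ms=12b +937.5ms=3/2b
10) 8437.5ms=27/2b +468.75ms=3/4b
11) 8906.25ms=57/4b +468.75ms=3/4b
12) 9375.0ms=15b +937.5ms=3/2b
13) 10312.5ms=33/2b +937.5ms=3/2b
14) 11250.0ms=18b +1250.0ms=2b
15) 12500.0ms=20b +1250.0ms=2b
16) 13750.0ms=22b +1250.0ms=2b
Σ=24b of 24 (96bpm 6/8) — PASS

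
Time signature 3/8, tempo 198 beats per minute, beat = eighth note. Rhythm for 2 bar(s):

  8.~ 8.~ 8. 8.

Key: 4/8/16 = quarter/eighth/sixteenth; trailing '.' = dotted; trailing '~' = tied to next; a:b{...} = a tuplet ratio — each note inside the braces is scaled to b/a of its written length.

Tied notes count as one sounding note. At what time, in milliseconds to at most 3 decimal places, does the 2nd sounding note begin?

1. 0.0ms @ 0 + 1363.636ms (9/2)
2. 1363.636ms @ 9/2 + 454.545ms (3/2)

note 2 onset = 9/2b = 1363.636ms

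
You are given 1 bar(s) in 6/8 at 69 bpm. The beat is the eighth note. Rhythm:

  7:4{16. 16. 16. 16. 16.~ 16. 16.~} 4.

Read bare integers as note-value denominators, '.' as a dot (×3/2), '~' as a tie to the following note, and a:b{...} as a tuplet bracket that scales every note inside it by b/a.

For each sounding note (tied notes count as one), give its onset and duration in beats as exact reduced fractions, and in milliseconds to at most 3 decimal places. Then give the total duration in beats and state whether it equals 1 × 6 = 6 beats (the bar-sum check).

1) 0.0ms=0b +372.671ms=3/7b
2) 372.671ms=3/7b +372.671ms=3/7b
3) 745.342ms=6/7b +372.671ms=3/7b
4) 1118.012ms=9/7b +372.671ms=3/7b
5) 1490.683ms=12/7b +745.342ms=6/7b
6) 2236.025ms=18/7b +2981.366ms=24/7b
Σ=6b of 6 (69bpm 6/8) — PASS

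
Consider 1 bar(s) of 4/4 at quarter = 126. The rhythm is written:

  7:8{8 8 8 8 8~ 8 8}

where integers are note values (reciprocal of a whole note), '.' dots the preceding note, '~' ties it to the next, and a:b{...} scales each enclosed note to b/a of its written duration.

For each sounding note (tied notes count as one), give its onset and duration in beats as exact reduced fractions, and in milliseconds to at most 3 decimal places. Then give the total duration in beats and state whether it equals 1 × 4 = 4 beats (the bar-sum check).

1) 0.0ms=0b +272.109ms=4/7b
2) 272.109ms=4/7b +272.109ms=4/7b
3) 544.218ms=8/7b +272.109ms=4/7b
4) 816.327ms=12/7b +272.109ms=4/7b
5) 1088.435ms=16/7b +544.218ms=8/7b
6) 1632.653ms=24/7b +272.109ms=4/7b
Σ=4b of 4 (126bpm 4/4) — PASS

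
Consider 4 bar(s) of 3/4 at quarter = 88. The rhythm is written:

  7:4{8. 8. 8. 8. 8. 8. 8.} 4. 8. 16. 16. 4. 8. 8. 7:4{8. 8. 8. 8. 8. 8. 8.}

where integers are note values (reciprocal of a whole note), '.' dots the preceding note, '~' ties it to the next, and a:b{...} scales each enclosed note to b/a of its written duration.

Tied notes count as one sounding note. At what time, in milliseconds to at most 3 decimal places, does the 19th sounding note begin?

1. 0.0ms @ 0 + 292.208ms (3/7)
2. 292.208ms @ 3/7 + 292.208ms (3/7)
3. 584.416ms @ 6/7 + 292.208ms (3/7)
4. 876.623ms @ 9/7 + 292.208ms (3/7)
5. 1168.831ms @ 12/7 + 292.208ms (3/7)
6. 1461.039ms @ 15/7 + 292.208ms (3/7)
7. 1753.247ms @ 18/7 + 292.208ms (3/7)
8. 2045.455ms @ 3 + 1022.727ms (3/2)
9. 3068.182ms @ 9/2 + 511.364ms (3/4)
10. 3579.545ms @ 21/4 + 255.682ms (3/8)
11. 3835.227ms @ 45/8 + 255.682ms (3/8)
12. 4090.909ms @ 6 + 1022.727ms (3/2)
13. 5113.636ms @ 15/2 + 511.364ms (3/4)
14. 5625.0ms @ 33/4 + 511.364ms (3/4)
15. 6136.364ms @ 9 + 292.208ms (3/7)
16. 6428.571ms @ 66/7 + 292.208ms (3/7)
17. 6720.779ms @ 69/7 + 292.208ms (3/7)
18. 7012.987ms @ 72/7 + 292.208ms (3/7)
19. 7305.195ms @ 75/7 + 292.208ms (3/7)
20. 7597.403ms @ 78/7 + 292.208ms (3/7)
21. 7889.61ms @ 81/7 + 292.208ms (3/7)

note 19 onset = 75/7b = 7305.195ms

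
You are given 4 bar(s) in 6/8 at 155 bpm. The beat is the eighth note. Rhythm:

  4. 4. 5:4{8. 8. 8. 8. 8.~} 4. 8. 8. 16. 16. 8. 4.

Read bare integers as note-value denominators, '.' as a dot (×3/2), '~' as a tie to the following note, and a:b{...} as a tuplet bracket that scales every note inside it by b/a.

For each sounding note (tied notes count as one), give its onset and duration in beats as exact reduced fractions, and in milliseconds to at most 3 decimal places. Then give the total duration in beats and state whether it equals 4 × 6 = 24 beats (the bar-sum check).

1) 0.0ms=0b +1161.29ms=3b
2) 1161.29ms=3b +1161.29ms=3b
3) 2322.581ms=6b +464.516ms=6/5b
4) 2787.097ms=36/5b +464.516ms=6/5b
5) 3251.613ms=42/5b +464.516ms=6/5b
6) 3716.129ms=48/5b +464.516ms=6/5b
7) 4180.645ms=54/5b +1625.806ms=21/5b
8) 5806.452ms=15b +580.645ms=3/2b
9) 6387.097ms=33/2b +580.645ms=3/2b
10) 6967.742ms=18b +290.323ms=3/4b
11) 7258.065ms=75/4b +290.323ms=3/4b
12) 7548.387ms=39/2b +580.645ms=3/2b
13) 8129.032ms=21b +1161.29ms=3b
Σ=24b of 24 (155bpm 6/8) — PASS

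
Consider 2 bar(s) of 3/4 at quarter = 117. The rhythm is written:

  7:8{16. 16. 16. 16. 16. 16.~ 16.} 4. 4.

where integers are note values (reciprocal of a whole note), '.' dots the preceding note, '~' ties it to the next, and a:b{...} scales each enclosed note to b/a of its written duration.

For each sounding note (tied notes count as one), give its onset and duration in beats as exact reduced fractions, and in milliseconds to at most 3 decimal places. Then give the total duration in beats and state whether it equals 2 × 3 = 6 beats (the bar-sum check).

1) 0.0ms=0b +219.78ms=3/7b
2) 219.78ms=3/7b +219.78ms=3/7b
3) 439.56ms=6/7b +219.78ms=3/7b
4) 659.341ms=9/7b +219.78ms=3/7b
5) 879.121ms=12/7b +219.78ms=3/7b
6) 1098.901ms=15/7b +439.56ms=6/7b
7) 1538.462ms=3b +769.231ms=3/2b
8) 2307.692ms=9/2b +769.231ms=3/2b
Σ=6b of 6 (117bpm 3/4) — PASS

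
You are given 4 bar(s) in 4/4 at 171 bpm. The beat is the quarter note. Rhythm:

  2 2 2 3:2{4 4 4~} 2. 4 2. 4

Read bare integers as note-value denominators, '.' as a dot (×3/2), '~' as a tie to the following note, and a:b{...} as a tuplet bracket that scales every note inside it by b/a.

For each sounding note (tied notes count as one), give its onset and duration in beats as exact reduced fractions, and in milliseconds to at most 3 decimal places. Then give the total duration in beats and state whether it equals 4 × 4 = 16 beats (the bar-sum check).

1) 0.0ms=0b +701.754ms=2b
2) 701.754ms=2b +701.754ms=2b
3) 1403.509ms=4b +701.754ms=2b
4) 2105.263ms=6b +233.918ms=2/3b
5) 2339.181ms=20/3b +233.918ms=2/3b
6) 2573.099ms=22/3b +1286.55ms=11/3b
7) 3859.649ms=11b +350.877ms=1b
8) 4210.526ms=12b +1052.632ms=3b
9) 5263.158ms=15b +350.877ms=1b
Σ=16b of 16 (171bpm 4/4) — PASS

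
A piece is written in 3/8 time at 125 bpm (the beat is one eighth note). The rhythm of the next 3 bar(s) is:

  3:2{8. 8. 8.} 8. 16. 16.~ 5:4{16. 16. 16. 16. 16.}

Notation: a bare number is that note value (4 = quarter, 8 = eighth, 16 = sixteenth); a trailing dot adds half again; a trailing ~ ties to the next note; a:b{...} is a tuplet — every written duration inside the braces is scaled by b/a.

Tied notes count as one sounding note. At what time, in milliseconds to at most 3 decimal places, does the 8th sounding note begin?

note 8 onset = 36/5b = 3456.0ms

1. 0.0ms @ 0 + 480.0ms (1)
2. 480.0ms @ 1 + 480.0ms (1)
3. 960.0ms @ 2 + 480.0ms (1)
4. 1440.0ms @ 3 + 720.0ms (3/2)
5. 2160.0ms @ 9/2 + 360.0ms (3/4)
6. 2520.0ms @ 21/4 + 648.0ms (27/20)
7. 3168.0ms @ 33/5 + 288.0ms (3/5)
8. 3456.0ms @ 36/5 + 288.0ms (3/5)
9. 3744.0ms @ 39/5 + 288.0ms (3/5)
10. 4032.0ms @ 42/5 + 288.0ms (3/5)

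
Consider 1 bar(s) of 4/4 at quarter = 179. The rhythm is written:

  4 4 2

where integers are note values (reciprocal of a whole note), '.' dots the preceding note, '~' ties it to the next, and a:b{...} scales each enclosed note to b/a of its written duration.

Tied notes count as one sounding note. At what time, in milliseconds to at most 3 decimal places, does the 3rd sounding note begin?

1. 0.0ms @ 0 + 335.196ms (1)
2. 335.196ms @ 1 + 335.196ms (1)
3. 670.391ms @ 2 + 670.391ms (2)

note 3 onset = 2b = 670.391ms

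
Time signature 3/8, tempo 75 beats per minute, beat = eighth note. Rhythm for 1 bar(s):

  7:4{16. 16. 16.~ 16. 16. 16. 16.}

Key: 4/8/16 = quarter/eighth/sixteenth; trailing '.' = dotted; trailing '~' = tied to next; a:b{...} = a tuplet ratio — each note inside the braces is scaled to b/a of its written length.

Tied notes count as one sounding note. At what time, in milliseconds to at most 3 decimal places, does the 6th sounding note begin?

1. 0.0ms @ 0 + 342.857ms (3/7)
2. 342.857ms @ 3/7 + 342.857ms (3/7)
3. 685.714ms @ 6/7 + 685.714ms (6/7)
4. 1371.429ms @ 12/7 + 342.857ms (3/7)
5. 1714.286ms @ 15/7 + 342.857ms (3/7)
6. 2057.143ms @ 18/7 + 342.857ms (3/7)

note 6 onset = 18/7b = 2057.143ms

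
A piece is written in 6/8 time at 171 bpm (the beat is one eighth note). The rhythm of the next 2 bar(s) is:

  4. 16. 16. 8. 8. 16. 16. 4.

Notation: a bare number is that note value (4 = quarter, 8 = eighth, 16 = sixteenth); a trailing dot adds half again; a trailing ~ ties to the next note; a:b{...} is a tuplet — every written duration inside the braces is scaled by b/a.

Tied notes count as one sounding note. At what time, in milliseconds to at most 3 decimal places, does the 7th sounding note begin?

1. 0.0ms @ 0 + 1052.632ms (3)
2. 1052.632ms @ 3 + 263.158ms (3/4)
3. 1315.789ms @ 15/4 + 263.158ms (3/4)
4. 1578.947ms @ 9/2 + 526.316ms (3/2)
5. 2105.263ms @ 6 + 526.316ms (3/2)
6. 2631.579ms @ 15/2 + 263.158ms (3/4)
7. 2894.737ms @ 33/4 + 263.158ms (3/4)
8. 3157.895ms @ 9 + 1052.632ms (3)

note 7 onset = 33/4b = 2894.737ms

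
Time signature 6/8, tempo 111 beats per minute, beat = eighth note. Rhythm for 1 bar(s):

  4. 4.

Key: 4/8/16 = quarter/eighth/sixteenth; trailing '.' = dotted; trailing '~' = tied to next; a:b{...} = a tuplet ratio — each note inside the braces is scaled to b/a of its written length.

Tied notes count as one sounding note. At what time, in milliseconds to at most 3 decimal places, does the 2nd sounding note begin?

1. 0.0ms @ 0 + 1621.622ms (3)
2. 1621.622ms @ 3 + 1621.622ms (3)

note 2 onset = 3b = 1621.622ms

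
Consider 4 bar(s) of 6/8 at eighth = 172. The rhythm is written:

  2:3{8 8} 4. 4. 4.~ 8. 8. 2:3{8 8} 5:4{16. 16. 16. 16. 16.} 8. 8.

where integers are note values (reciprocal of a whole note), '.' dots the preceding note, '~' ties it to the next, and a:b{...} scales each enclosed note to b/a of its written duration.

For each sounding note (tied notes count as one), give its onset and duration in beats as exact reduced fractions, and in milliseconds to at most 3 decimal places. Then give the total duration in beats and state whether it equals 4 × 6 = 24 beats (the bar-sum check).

1) 0.0ms=0b +523.256ms=3/2b
2) 523.256ms=3/2b +523.256ms=3/2b
3) 1046.512ms=3b +1046.512ms=3b
4) 2093.023ms=6b +1046.512ms=3b
5) 3139.535ms=9b +1569.767ms=9/2b
6) 4709.302ms=27/2b +523.256ms=3/2b
7) 5232.558ms=15b +523.256ms=3/2b
8) 5755.814ms=33/2b +523.256ms=3/2b
9) 6279.07ms=18b +209.302ms=3/5b
10) 6488.372ms=93/5b +209.302ms=3/5b
11) 6697.674ms=96/5b +209.302ms=3/5b
12) 6906.977ms=99/5b +209.302ms=3/5b
13) 7116.279ms=102/5b +209.302ms=3/5b
14) 7325.581ms=21b +523.256ms=3/2b
15) 7848.837ms=45/2b +523.256ms=3/2b
Σ=24b of 24 (172bpm 6/8) — PASS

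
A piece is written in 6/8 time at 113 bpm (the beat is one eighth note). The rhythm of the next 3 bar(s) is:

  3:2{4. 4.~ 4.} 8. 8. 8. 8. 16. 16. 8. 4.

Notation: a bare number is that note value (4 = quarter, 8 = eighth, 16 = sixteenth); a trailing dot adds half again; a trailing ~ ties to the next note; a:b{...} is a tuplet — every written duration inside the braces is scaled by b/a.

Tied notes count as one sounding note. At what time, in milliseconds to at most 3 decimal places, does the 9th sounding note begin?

note 9 onset = 27/2b = 7168.142ms

1. 0.0ms @ 0 + 1061.947ms (2)
2. 1061.947ms @ 2 + 2123.894ms (4)
3. 3185.841ms @ 6 + 796.46ms (3/2)
4. 3982.301ms @ 15/2 + 796.46ms (3/2)
5. 4778.761ms @ 9 + 796.46ms (3/2)
6. 5575.221ms @ 21/2 + 796.46ms (3/2)
7. 6371.681ms @ 12 + 398.23ms (3/4)
8. 6769.912ms @ 51/4 + 398.23ms (3/4)
9. 7168.142ms @ 27/2 + 796.46ms (3/2)
10. 7964.602ms @ 15 + 1592.92ms (3)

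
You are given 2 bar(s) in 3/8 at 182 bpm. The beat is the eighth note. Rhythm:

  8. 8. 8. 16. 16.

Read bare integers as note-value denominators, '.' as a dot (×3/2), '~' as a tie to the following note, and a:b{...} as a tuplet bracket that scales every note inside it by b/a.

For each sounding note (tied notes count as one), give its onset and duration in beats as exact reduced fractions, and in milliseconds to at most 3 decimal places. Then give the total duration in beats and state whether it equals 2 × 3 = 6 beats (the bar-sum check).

1) 0.0ms=0b +494.505ms=3/2b
2) 494.505ms=3/2b +494.505ms=3/2b
3) 989.011ms=3b +494.505ms=3/2b
4) 1483.516ms=9/2b +247.253ms=3/4b
5) 1730.769ms=21/4b +247.253ms=3/4b
Σ=6b of 6 (182bpm 3/8) — PASS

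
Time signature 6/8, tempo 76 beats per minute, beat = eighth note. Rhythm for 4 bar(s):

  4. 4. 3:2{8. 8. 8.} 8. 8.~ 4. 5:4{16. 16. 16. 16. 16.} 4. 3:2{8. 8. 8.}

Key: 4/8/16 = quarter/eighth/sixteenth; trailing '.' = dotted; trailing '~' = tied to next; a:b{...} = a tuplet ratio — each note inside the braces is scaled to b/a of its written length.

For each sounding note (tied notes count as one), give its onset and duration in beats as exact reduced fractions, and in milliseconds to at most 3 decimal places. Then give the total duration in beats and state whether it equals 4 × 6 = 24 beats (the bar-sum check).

1) 0.0ms=0b +2368.421ms=3b
2) 2368.421ms=3b +2368.421ms=3b
3) 4736.842ms=6b +789.474ms=1b
4) 5526.316ms=7b +789.474ms=1b
5) 6315.789ms=8b +789.474ms=1b
6) 7105.263ms=9b +1184.211ms=3/2b
7) 8289.474ms=21/2b +3552.632ms=9/2b
8) 11842.105ms=15b +473.684ms=3/5b
9) 12315.789ms=78/5b +473.684ms=3/5b
10) 12789.474ms=81/5b +473.684ms=3/5b
11) 13263.158ms=84/5b +473.684ms=3/5b
12) 13736.842ms=87/5b +473.684ms=3/5b
13) 14210.526ms=18b +2368.421ms=3b
14) 16578.947ms=21b +789.474ms=1b
15) 17368.421ms=22b +789.474ms=1b
16) 18157.895ms=23b +789.474ms=1b
Σ=24b of 24 (76bpm 6/8) — PASS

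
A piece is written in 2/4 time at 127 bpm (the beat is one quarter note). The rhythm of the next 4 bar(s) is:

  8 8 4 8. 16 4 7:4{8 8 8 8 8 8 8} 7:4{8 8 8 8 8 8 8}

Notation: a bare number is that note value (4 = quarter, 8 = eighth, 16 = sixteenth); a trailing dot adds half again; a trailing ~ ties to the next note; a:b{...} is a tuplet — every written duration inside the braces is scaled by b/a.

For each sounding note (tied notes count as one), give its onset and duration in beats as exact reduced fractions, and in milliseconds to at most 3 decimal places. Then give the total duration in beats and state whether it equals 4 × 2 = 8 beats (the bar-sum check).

1) 0.0ms=0b +236.22ms=1/2b
2) 236.22ms=1/2b +236.22ms=1/2b
3) 472.441ms=1b +472.441ms=1b
4) 944.882ms=2b +354.331ms=3/4b
5) 1299.213ms=11/4b +118.11ms=1/4b
6) 1417.323ms=3b +472.441ms=1b
7) 1889.764ms=4b +134.983ms=2/7b
8) 2024.747ms=30/7b +134.983ms=2/7b
9) 2159.73ms=32/7b +134.983ms=2/7b
10) 2294.713ms=34/7b +134.983ms=2/7b
11) 2429.696ms=36/7b +134.983ms=2/7b
12) 2564.679ms=38/7b +134.983ms=2/7b
13) 2699.663ms=40/7b +134.983ms=2/7b
14) 2834.646ms=6b +134.983ms=2/7b
15) 2969.629ms=44/7b +134.983ms=2/7b
16) 3104.612ms=46/7b +134.983ms=2/7b
17) 3239.595ms=48/7b +134.983ms=2/7b
18) 3374.578ms=50/7b +134.983ms=2/7b
19) 3509.561ms=52/7b +134.983ms=2/7b
20) 3644.544ms=54/7b +134.983ms=2/7b
Σ=8b of 8 (127bpm 2/4) — PASS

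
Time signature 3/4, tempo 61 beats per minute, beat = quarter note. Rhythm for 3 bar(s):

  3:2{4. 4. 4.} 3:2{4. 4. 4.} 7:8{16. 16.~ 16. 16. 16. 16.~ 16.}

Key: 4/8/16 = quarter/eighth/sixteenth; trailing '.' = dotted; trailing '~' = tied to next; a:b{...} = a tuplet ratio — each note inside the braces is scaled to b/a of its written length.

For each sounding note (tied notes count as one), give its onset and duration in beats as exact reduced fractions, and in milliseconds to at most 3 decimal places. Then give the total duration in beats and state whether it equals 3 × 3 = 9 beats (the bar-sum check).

1) 0.0ms=0b +983.607ms=1b
2) 983.607ms=1b +983.607ms=1b
3) 1967.213ms=2b +983.607ms=1b
4) 2950.82ms=3b +983.607ms=1b
5) 3934.426ms=4b +983.607ms=1b
6) 4918.033ms=5b +983.607ms=1b
7) 5901.639ms=6b +421.546ms=3/7b
8) 6323.185ms=45/7b +843.091ms=6/7b
9) 7166.276ms=51/7b +421.546ms=3/7b
10) 7587.822ms=54/7b +421.546ms=3/7b
11) 8009.368ms=57/7b +843.091ms=6/7b
Σ=9b of 9 (61bpm 3/4) — PASS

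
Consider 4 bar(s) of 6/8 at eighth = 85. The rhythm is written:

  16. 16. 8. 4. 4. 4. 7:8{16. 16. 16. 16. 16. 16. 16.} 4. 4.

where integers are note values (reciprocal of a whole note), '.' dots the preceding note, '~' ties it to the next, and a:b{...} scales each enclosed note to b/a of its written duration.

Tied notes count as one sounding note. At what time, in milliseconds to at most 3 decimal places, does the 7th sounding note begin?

note 7 onset = 12b = 8470.588ms

1. 0.0ms @ 0 + 529.412ms (3/4)
2. 529.412ms @ 3/4 + 529.412ms (3/4)
3. 1058.824ms @ 3/2 + 1058.824ms (3/2)
4. 2117.647ms @ 3 + 2117.647ms (3)
5. 4235.294ms @ 6 + 2117.647ms (3)
6. 6352.941ms @ 9 + 2117.647ms (3)
7. 8470.588ms @ 12 + 605.042ms (6/7)
8. 9075.63ms @ 90/7 + 605.042ms (6/7)
9. 9680.672ms @ 96/7 + 605.042ms (6/7)
10. 10285.714ms @ 102/7 + 605.042ms (6/7)
11. 10890.756ms @ 108/7 + 605.042ms (6/7)
12. 11495.798ms @ 114/7 + 605.042ms (6/7)
13. 12100.84ms @ 120/7 + 605.042ms (6/7)
14. 12705.882ms @ 18 + 2117.647ms (3)
15. 14823.529ms @ 21 + 2117.647ms (3)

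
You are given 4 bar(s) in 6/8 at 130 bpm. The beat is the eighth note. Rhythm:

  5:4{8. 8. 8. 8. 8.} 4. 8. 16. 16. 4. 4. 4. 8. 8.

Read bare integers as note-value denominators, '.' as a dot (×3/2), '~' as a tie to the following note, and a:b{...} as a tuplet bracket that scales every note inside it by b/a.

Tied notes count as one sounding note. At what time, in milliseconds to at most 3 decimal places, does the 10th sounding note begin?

note 10 onset = 12b = 5538.462ms

1. 0.0ms @ 0 + 553.846ms (6/5)
2. 553.846ms @ 6/5 + 553.846ms (6/5)
3. 1107.692ms @ 12/5 + 553.846ms (6/5)
4. 1661.538ms @ 18/5 + 553.846ms (6/5)
5. 2215.385ms @ 24/5 + 553.846ms (6/5)
6. 2769.231ms @ 6 + 1384.615ms (3)
7. 4153.846ms @ 9 + 692.308ms (3/2)
8. 4846.154ms @ 21/2 + 346.154ms (3/4)
9. 5192.308ms @ 45/4 + 346.154ms (3/4)
10. 5538.462ms @ 12 + 1384.615ms (3)
11. 6923.077ms @ 15 + 1384.615ms (3)
12. 8307.692ms @ 18 + 1384.615ms (3)
13. 9692.308ms @ 21 + 692.308ms (3/2)
14. 10384.615ms @ 45/2 + 692.308ms (3/2)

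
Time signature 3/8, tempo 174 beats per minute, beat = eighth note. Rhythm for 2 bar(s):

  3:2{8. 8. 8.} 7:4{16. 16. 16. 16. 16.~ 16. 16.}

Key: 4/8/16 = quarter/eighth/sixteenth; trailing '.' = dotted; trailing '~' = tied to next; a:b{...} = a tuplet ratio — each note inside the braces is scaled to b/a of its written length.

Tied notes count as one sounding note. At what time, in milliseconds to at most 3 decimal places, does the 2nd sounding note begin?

note 2 onset = 1b = 344.828ms

1. 0.0ms @ 0 + 344.828ms (1)
2. 344.828ms @ 1 + 344.828ms (1)
3. 689.655ms @ 2 + 344.828ms (1)
4. 1034.483ms @ 3 + 147.783ms (3/7)
5. 1182.266ms @ 24/7 + 147.783ms (3/7)
6. 1330.049ms @ 27/7 + 147.783ms (3/7)
7. 1477.833ms @ 30/7 + 147.783ms (3/7)
8. 1625.616ms @ 33/7 + 295.567ms (6/7)
9. 1921.182ms @ 39/7 + 147.783ms (3/7)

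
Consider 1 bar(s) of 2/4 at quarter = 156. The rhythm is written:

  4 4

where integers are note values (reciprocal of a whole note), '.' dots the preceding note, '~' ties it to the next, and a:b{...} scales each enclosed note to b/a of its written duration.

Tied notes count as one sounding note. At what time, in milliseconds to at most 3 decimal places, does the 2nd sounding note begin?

1. 0.0ms @ 0 + 384.615ms (1)
2. 384.615ms @ 1 + 384.615ms (1)

note 2 onset = 1b = 384.615ms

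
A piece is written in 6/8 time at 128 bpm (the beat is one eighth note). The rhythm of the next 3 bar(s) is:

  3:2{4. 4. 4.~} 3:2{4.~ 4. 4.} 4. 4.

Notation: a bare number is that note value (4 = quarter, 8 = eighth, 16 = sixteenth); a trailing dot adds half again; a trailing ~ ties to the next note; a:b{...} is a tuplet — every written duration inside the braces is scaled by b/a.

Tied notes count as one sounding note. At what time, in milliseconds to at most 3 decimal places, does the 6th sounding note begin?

note 6 onset = 15b = 7031.25ms

1. 0.0ms @ 0 + 937.5ms (2)
2. 937.5ms @ 2 + 937.5ms (2)
3. 1875.0ms @ 4 + 2812.5ms (6)
4. 4687.5ms @ 10 + 937.5ms (2)
5. 5625.0ms @ 12 + 1406.25ms (3)
6. 7031.25ms @ 15 + 1406.25ms (3)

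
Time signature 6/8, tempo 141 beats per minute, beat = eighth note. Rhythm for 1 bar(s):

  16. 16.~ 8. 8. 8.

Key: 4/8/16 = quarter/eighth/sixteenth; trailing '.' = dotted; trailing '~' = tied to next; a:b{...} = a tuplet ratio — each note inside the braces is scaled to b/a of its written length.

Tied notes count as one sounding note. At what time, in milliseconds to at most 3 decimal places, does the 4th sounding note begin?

note 4 onset = 9/2b = 1914.894ms

1. 0.0ms @ 0 + 319.149ms (3/4)
2. 319.149ms @ 3/4 + 957.447ms (9/4)
3. 1276.596ms @ 3 + 638.298ms (3/2)
4. 1914.894ms @ 9/2 + 638.298ms (3/2)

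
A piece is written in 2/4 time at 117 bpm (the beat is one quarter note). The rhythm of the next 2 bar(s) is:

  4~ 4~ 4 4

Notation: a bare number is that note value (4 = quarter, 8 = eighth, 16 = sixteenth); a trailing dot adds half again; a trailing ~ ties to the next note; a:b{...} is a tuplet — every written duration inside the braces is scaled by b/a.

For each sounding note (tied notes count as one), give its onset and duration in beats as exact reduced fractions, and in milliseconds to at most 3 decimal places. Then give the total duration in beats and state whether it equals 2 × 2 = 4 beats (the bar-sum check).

1) 0.0ms=0b +1538.462ms=3b
2) 1538.462ms=3b +512.821ms=1b
Σ=4b of 4 (117bpm 2/4) — PASS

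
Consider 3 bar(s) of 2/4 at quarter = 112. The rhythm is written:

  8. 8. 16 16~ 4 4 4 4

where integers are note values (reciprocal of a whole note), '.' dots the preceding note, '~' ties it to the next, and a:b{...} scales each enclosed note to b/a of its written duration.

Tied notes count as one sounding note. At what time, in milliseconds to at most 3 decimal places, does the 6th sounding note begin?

note 6 onset = 4b = 2142.857ms

1. 0.0ms @ 0 + 401.786ms (3/4)
2. 401.786ms @ 3/4 + 401.786ms (3/4)
3. 803.571ms @ 3/2 + 133.929ms (1/4)
4. 937.5ms @ 7/4 + 669.643ms (5/4)
5. 1607.143ms @ 3 + 535.714ms (1)
6. 2142.857ms @ 4 + 535.714ms (1)
7. 2678.571ms @ 5 + 535.714ms (1)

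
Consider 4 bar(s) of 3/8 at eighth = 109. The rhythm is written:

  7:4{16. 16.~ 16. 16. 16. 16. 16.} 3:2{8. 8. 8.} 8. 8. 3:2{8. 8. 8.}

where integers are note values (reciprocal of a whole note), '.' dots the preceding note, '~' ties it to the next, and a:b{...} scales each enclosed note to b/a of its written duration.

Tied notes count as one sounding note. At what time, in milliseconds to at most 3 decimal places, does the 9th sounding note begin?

note 9 onset = 5b = 2752.294ms

1. 0.0ms @ 0 + 235.911ms (3/7)
2. 235.911ms @ 3/7 + 471.822ms (6/7)
3. 707.733ms @ 9/7 + 235.911ms (3/7)
4. 943.644ms @ 12/7 + 235.911ms (3/7)
5. 1179.554ms @ 15/7 + 235.911ms (3/7)
6. 1415.465ms @ 18/7 + 235.911ms (3/7)
7. 1651.376ms @ 3 + 550.459ms (1)
8. 2201.835ms @ 4 + 550.459ms (1)
9. 2752.294ms @ 5 + 550.459ms (1)
10. 3302.752ms @ 6 + 825.688ms (3/2)
11. 4128.44ms @ 15/2 + 825.688ms (3/2)
12. 4954.128ms @ 9 + 550.459ms (1)
13. 5504.587ms @ 10 + 550.459ms (1)
14. 6055.046ms @ 11 + 550.459ms (1)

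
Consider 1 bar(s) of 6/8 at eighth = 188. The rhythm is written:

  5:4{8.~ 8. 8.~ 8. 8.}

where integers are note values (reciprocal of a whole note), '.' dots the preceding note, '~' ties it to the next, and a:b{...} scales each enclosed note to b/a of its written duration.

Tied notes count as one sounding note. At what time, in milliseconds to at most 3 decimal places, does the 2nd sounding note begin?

1. 0.0ms @ 0 + 765.957ms (12/5)
2. 765.957ms @ 12/5 + 765.957ms (12/5)
3. 1531.915ms @ 24/5 + 382.979ms (6/5)

note 2 onset = 12/5b = 765.957ms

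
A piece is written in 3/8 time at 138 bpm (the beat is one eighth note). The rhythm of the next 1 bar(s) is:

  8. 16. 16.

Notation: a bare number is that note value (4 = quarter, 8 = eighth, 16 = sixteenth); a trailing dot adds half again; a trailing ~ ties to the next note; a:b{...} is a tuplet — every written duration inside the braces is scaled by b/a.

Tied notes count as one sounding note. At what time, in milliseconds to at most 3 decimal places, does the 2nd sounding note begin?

note 2 onset = 3/2b = 652.174ms

1. 0.0ms @ 0 + 652.174ms (3/2)
2. 652.174ms @ 3/2 + 326.087ms (3/4)
3. 978.261ms @ 9/4 + 326.087ms (3/4)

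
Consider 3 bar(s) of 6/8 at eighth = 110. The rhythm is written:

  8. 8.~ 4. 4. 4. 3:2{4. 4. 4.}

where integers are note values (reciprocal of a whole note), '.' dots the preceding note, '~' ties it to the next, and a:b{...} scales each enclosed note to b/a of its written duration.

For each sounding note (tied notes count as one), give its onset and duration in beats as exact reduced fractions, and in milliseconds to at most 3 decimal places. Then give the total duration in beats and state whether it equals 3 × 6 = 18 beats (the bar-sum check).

1) 0.0ms=0b +818.182ms=3/2b
2) 818.182ms=3/2b +2454.545ms=9/2b
3) 3272.727ms=6b +1636.364ms=3b
4) 4909.091ms=9b +1636.364ms=3b
5) 6545.455ms=12b +1090.909ms=2b
6) 7636.364ms=14b +1090.909ms=2b
7) 8727.273ms=16b +1090.909ms=2b
Σ=18b of 18 (110bpm 6/8) — PASS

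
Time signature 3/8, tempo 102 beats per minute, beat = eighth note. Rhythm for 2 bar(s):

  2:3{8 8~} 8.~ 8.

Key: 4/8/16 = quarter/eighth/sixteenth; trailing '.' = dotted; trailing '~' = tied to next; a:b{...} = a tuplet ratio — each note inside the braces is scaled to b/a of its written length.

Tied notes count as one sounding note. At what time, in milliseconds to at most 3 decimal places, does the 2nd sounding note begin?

note 2 onset = 3/2b = 882.353ms

1. 0.0ms @ 0 + 882.353ms (3/2)
2. 882.353ms @ 3/2 + 2647.059ms (9/2)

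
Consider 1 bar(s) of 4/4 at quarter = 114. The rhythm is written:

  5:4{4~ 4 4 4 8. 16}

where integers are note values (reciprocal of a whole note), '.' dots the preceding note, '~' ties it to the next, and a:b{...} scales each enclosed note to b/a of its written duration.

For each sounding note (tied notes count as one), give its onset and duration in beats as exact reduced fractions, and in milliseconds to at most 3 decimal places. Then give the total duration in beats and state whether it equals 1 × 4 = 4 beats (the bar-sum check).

1) 0.0ms=0b +842.105ms=8/5b
2) 842.105ms=8/5b +421.053ms=4/5b
3) 1263.158ms=12/5b +421.053ms=4/5b
4) 1684.211ms=16/5b +315.789ms=3/5b
5) 2000.0ms=19/5b +105.263ms=1/5b
Σ=4b of 4 (114bpm 4/4) — PASS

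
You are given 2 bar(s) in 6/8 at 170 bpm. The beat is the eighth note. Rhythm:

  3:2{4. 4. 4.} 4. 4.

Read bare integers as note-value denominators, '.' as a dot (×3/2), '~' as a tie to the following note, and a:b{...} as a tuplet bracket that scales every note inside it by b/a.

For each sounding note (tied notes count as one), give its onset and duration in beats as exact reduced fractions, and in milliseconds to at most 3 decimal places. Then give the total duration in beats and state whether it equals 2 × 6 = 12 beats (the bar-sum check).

1) 0.0ms=0b +705.882ms=2b
2) 705.882ms=2b +705.882ms=2b
3) 1411.765ms=4b +705.882ms=2b
4) 2117.647ms=6b +1058.824ms=3b
5) 3176.471ms=9b +1058.824ms=3b
Σ=12b of 12 (170bpm 6/8) — PASS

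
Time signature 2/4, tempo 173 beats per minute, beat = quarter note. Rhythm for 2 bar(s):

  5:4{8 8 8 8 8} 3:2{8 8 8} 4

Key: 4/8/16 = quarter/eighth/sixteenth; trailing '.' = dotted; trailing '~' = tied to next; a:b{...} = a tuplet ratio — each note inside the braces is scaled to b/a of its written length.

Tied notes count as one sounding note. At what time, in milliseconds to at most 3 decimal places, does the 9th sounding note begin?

1. 0.0ms @ 0 + 138.728ms (2/5)
2. 138.728ms @ 2/5 + 138.728ms (2/5)
3. 277.457ms @ 4/5 + 138.728ms (2/5)
4. 416.185ms @ 6/5 + 138.728ms (2/5)
5. 554.913ms @ 8/5 + 138.728ms (2/5)
6. 693.642ms @ 2 + 115.607ms (1/3)
7. 809.249ms @ 7/3 + 115.607ms (1/3)
8. 924.855ms @ 8/3 + 115.607ms (1/3)
9. 1040.462ms @ 3 + 346.821ms (1)

note 9 onset = 3b = 1040.462ms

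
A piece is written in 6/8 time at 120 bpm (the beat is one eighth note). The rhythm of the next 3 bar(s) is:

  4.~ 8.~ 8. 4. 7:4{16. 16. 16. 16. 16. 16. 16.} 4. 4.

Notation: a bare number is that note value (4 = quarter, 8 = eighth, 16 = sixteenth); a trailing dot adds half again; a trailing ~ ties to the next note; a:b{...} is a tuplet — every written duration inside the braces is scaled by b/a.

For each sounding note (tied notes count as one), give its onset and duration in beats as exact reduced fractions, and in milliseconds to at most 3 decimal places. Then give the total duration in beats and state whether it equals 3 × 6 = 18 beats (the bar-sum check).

1) 0.0ms=0b +3000.0ms=6b
2) 3000.0ms=6b +1500.0ms=3b
3) 4500.0ms=9b +214.286ms=3/7b
4) 4714.286ms=66/7b +214.286ms=3/7b
5) 4928.571ms=69/7b +214.286ms=3/7b
6) 5142.857ms=72/7b +214.286ms=3/7b
7) 5357.143ms=75/7b +214.286ms=3/7b
8) 5571.429ms=78/7b +214.286ms=3/7b
9) 5785.714ms=81/7b +214.286ms=3/7b
10) 6000.0ms=12b +1500.0ms=3b
11) 7500.0ms=15b +1500.0ms=3b
Σ=18b of 18 (120bpm 6/8) — PASS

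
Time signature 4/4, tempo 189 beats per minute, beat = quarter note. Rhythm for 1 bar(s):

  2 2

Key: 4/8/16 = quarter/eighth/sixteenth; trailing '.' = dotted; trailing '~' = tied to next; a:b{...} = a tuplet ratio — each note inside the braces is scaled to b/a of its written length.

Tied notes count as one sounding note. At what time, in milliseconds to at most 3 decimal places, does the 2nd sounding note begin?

1. 0.0ms @ 0 + 634.921ms (2)
2. 634.921ms @ 2 + 634.921ms (2)

note 2 onset = 2b = 634.921ms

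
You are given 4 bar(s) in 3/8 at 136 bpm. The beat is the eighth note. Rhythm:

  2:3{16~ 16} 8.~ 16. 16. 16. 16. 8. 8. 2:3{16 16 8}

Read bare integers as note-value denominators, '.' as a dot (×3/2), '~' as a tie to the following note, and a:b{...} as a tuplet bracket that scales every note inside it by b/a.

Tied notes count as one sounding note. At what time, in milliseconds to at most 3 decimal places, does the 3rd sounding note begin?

note 3 onset = 15/4b = 1654.412ms

1. 0.0ms @ 0 + 661.765ms (3/2)
2. 661.765ms @ 3/2 + 992.647ms (9/4)
3. 1654.412ms @ 15/4 + 330.882ms (3/4)
4. 1985.294ms @ 9/2 + 330.882ms (3/4)
5. 2316.176ms @ 21/4 + 330.882ms (3/4)
6. 2647.059ms @ 6 + 661.765ms (3/2)
7. 3308.824ms @ 15/2 + 661.765ms (3/2)
8. 3970.588ms @ 9 + 330.882ms (3/4)
9. 4301.471ms @ 39/4 + 330.882ms (3/4)
10. 4632.353ms @ 21/2 + 661.765ms (3/2)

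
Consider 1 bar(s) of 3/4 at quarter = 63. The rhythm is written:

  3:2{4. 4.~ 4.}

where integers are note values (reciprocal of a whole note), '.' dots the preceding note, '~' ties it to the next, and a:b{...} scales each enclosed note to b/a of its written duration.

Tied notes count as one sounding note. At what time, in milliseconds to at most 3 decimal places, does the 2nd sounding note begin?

1. 0.0ms @ 0 + 952.381ms (1)
2. 952.381ms @ 1 + 1904.762ms (2)

note 2 onset = 1b = 952.381ms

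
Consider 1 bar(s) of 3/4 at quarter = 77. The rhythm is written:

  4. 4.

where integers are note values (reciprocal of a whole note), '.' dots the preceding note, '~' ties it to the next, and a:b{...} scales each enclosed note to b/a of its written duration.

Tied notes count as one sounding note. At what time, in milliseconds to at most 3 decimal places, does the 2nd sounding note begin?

note 2 onset = 3/2b = 1168.831ms

1. 0.0ms @ 0 + 1168.831ms (3/2)
2. 1168.831ms @ 3/2 + 1168.831ms (3/2)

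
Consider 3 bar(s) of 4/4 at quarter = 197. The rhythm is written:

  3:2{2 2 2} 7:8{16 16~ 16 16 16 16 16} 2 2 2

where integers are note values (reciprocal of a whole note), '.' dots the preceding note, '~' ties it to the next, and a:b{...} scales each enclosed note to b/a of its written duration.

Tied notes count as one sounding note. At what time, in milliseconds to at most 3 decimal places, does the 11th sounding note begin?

note 11 onset = 8b = 2436.548ms

1. 0.0ms @ 0 + 406.091ms (4/3)
2. 406.091ms @ 4/3 + 406.091ms (4/3)
3. 812.183ms @ 8/3 + 406.091ms (4/3)
4. 1218.274ms @ 4 + 87.02ms (2/7)
5. 1305.294ms @ 30/7 + 174.039ms (4/7)
6. 1479.333ms @ 34/7 + 87.02ms (2/7)
7. 1566.352ms @ 36/7 + 87.02ms (2/7)
8. 1653.372ms @ 38/7 + 87.02ms (2/7)
9. 1740.392ms @ 40/7 + 87.02ms (2/7)
10. 1827.411ms @ 6 + 609.137ms (2)
11. 2436.548ms @ 8 + 609.137ms (2)
12. 3045.685ms @ 10 + 609.137ms (2)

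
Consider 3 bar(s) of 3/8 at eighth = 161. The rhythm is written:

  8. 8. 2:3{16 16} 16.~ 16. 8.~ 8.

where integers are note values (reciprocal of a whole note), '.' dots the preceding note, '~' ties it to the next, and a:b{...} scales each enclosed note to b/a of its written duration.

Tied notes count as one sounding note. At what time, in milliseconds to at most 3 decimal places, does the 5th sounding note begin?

note 5 onset = 9/2b = 1677.019ms

1. 0.0ms @ 0 + 559.006ms (3/2)
2. 559.006ms @ 3/2 + 559.006ms (3/2)
3. 1118.012ms @ 3 + 279.503ms (3/4)
4. 1397.516ms @ 15/4 + 279.503ms (3/4)
5. 1677.019ms @ 9/2 + 559.006ms (3/2)
6. 2236.025ms @ 6 + 1118.012ms (3)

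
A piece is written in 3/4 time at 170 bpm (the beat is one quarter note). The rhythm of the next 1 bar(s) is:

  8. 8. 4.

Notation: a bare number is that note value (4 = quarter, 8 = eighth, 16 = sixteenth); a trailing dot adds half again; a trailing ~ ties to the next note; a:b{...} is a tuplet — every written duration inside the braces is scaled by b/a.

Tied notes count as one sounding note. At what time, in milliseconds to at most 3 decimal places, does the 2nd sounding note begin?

note 2 onset = 3/4b = 264.706ms

1. 0.0ms @ 0 + 264.706ms (3/4)
2. 264.706ms @ 3/4 + 264.706ms (3/4)
3. 529.412ms @ 3/2 + 529.412ms (3/2)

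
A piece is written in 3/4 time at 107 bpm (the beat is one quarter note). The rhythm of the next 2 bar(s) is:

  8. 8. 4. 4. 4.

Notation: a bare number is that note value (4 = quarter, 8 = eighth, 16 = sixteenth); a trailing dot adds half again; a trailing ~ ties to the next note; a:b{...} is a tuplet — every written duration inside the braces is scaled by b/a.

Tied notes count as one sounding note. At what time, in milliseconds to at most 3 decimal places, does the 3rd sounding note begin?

note 3 onset = 3/2b = 841.121ms

1. 0.0ms @ 0 + 420.561ms (3/4)
2. 420.561ms @ 3/4 + 420.561ms (3/4)
3. 841.121ms @ 3/2 + 841.121ms (3/2)
4. 1682.243ms @ 3 + 841.121ms (3/2)
5. 2523.364ms @ 9/2 + 841.121ms (3/2)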